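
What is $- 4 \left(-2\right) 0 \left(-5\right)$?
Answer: $0$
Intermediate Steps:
$- 4 \left(-2\right) 0 \left(-5\right) = - \left(-8\right) 0 \left(-5\right) = - 0 \left(-5\right) = \left(-1\right) 0 = 0$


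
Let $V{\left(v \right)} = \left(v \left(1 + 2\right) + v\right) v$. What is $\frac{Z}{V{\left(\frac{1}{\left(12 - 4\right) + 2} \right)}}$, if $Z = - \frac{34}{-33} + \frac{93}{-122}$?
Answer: $\frac{26975}{4026} \approx 6.7002$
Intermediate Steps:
$Z = \frac{1079}{4026}$ ($Z = \left(-34\right) \left(- \frac{1}{33}\right) + 93 \left(- \frac{1}{122}\right) = \frac{34}{33} - \frac{93}{122} = \frac{1079}{4026} \approx 0.26801$)
$V{\left(v \right)} = 4 v^{2}$ ($V{\left(v \right)} = \left(v 3 + v\right) v = \left(3 v + v\right) v = 4 v v = 4 v^{2}$)
$\frac{Z}{V{\left(\frac{1}{\left(12 - 4\right) + 2} \right)}} = \frac{1079}{4026 \cdot 4 \left(\frac{1}{\left(12 - 4\right) + 2}\right)^{2}} = \frac{1079}{4026 \cdot 4 \left(\frac{1}{8 + 2}\right)^{2}} = \frac{1079}{4026 \cdot 4 \left(\frac{1}{10}\right)^{2}} = \frac{1079}{4026 \cdot \frac{4}{100}} = \frac{1079}{4026 \cdot 4 \cdot \frac{1}{100}} = \frac{1079 \frac{1}{\frac{1}{25}}}{4026} = \frac{1079}{4026} \cdot 25 = \frac{26975}{4026}$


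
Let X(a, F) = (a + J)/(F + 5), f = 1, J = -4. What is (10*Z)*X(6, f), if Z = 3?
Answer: 10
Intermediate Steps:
X(a, F) = (-4 + a)/(5 + F) (X(a, F) = (a - 4)/(F + 5) = (-4 + a)/(5 + F))
(10*Z)*X(6, f) = (10*3)*((-4 + 6)/(5 + 1)) = 30*(2/6) = 30*((⅙)*2) = 30*(⅓) = 10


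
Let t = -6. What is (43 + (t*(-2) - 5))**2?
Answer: 2500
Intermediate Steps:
(43 + (t*(-2) - 5))**2 = (43 + (-6*(-2) - 5))**2 = (43 + (12 - 5))**2 = (43 + 7)**2 = 50**2 = 2500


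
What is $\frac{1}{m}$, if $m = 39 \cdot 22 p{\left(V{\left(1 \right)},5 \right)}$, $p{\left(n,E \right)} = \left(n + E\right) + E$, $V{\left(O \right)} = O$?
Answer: $\frac{1}{9438} \approx 0.00010595$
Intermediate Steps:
$p{\left(n,E \right)} = n + 2 E$ ($p{\left(n,E \right)} = \left(E + n\right) + E = n + 2 E$)
$m = 9438$ ($m = 39 \cdot 22 \left(1 + 2 \cdot 5\right) = 858 \left(1 + 10\right) = 858 \cdot 11 = 9438$)
$\frac{1}{m} = \frac{1}{9438}$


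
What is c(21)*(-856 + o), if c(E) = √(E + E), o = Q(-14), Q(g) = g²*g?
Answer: -3600*√42 ≈ -23331.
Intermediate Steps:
Q(g) = g³
o = -2744 (o = (-14)³ = -2744)
c(E) = √2*√E (c(E) = √(2*E) = √2*√E)
c(21)*(-856 + o) = (√2*√21)*(-856 - 2744) = √42*(-3600) = -3600*√42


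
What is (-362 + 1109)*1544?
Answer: 1153368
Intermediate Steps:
(-362 + 1109)*1544 = 747*1544 = 1153368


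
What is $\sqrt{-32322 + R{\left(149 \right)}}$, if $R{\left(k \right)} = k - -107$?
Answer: $i \sqrt{32066} \approx 179.07 i$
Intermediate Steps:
$R{\left(k \right)} = 107 + k$ ($R{\left(k \right)} = k + 107 = 107 + k$)
$\sqrt{-32322 + R{\left(149 \right)}} = \sqrt{-32322 + \left(107 + 149\right)} = \sqrt{-32322 + 256} = \sqrt{-32066} = i \sqrt{32066}$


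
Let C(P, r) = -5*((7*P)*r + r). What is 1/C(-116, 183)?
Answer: 1/742065 ≈ 1.3476e-6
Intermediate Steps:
C(P, r) = -5*r - 35*P*r (C(P, r) = -5*(7*P*r + r) = -5*(r + 7*P*r) = -5*r - 35*P*r)
1/C(-116, 183) = 1/(-5*183*(1 + 7*(-116))) = 1/(-5*183*(1 - 812)) = 1/(-5*183*(-811)) = 1/742065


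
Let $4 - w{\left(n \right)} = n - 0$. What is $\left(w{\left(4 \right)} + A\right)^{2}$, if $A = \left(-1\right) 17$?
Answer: $289$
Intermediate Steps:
$w{\left(n \right)} = 4 - n$ ($w{\left(n \right)} = 4 - \left(n - 0\right) = 4 - \left(n + 0\right) = 4 - n$)
$A = -17$
$\left(w{\left(4 \right)} + A\right)^{2} = \left(\left(4 - 4\right) - 17\right)^{2} = \left(0 - 17\right)^{2} = \left(-17\right)^{2} = 289$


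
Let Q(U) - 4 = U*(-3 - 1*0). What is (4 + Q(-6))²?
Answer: 676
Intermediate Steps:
Q(U) = 4 - 3*U (Q(U) = 4 + U*(-3 - 1*0) = 4 + U*(-3 + 0) = 4 + U*(-3) = 4 - 3*U)
(4 + Q(-6))² = (4 + (4 - 3*(-6)))² = (4 + (4 + 18))² = (4 + 22)² = 26² = 676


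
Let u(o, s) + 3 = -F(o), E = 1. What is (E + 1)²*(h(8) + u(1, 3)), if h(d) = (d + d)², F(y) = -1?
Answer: 1016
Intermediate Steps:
u(o, s) = -2 (u(o, s) = -3 - 1*(-1) = -3 + 1 = -2)
h(d) = 4*d² (h(d) = (2*d)² = 4*d²)
(E + 1)²*(h(8) + u(1, 3)) = (1 + 1)²*(4*8² - 2) = 2²*(4*64 - 2) = 4*(256 - 2) = 4*254 = 1016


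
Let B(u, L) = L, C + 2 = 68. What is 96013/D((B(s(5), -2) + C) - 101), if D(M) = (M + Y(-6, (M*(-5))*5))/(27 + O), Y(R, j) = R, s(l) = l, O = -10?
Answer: -1632221/43 ≈ -37959.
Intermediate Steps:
C = 66 (C = -2 + 68 = 66)
D(M) = -6/17 + M/17 (D(M) = (M - 6)/(27 - 10) = (-6 + M)/17 = (-6 + M)*(1/17) = -6/17 + M/17)
96013/D((B(s(5), -2) + C) - 101) = 96013/(-6/17 + ((-2 + 66) - 101)/17) = 96013/(-6/17 + (64 - 101)/17) = 96013/(-6/17 + (1/17)*(-37)) = 96013/(-6/17 - 37/17) = 96013/(-43/17) = 96013*(-17/43) = -1632221/43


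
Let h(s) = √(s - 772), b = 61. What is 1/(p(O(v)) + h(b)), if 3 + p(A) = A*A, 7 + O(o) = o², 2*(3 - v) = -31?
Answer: 9590576/1077880701435 - 256*I*√79/1077880701435 ≈ 8.8976e-6 - 2.111e-9*I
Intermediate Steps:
v = 37/2 (v = 3 - ½*(-31) = 3 + 31/2 = 37/2 ≈ 18.500)
h(s) = √(-772 + s)
O(o) = -7 + o²
p(A) = -3 + A² (p(A) = -3 + A*A = -3 + A²)
1/(p(O(v)) + h(b)) = 1/((-3 + (-7 + (37/2)²)²) + √(-772 + 61)) = 1/((-3 + (-7 + 1369/4)²) + √(-711)) = 1/((-3 + (1341/4)²) + 3*I*√79) = 1/((-3 + 1798281/16) + 3*I*√79) = 1/(1798233/16 + 3*I*√79)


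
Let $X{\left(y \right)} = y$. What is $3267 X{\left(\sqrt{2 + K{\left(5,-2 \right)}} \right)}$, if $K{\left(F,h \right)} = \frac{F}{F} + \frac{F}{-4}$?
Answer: $\frac{3267 \sqrt{7}}{2} \approx 4321.8$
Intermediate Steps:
$K{\left(F,h \right)} = 1 - \frac{F}{4}$ ($K{\left(F,h \right)} = 1 + F \left(- \frac{1}{4}\right) = 1 - \frac{F}{4}$)
$3267 X{\left(\sqrt{2 + K{\left(5,-2 \right)}} \right)} = 3267 \sqrt{2 + \left(1 - \frac{5}{4}\right)} = 3267 \sqrt{2 - \frac{1}{4}} = 3267 \sqrt{\frac{7}{4}} = 3267 \frac{\sqrt{7}}{2} = \frac{3267 \sqrt{7}}{2}$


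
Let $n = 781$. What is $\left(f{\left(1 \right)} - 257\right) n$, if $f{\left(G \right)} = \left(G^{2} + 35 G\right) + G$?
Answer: $-171820$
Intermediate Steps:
$f{\left(G \right)} = G^{2} + 36 G$
$\left(f{\left(1 \right)} - 257\right) n = \left(1 \left(36 + 1\right) - 257\right) 781 = \left(1 \cdot 37 - 257\right) 781 = \left(37 - 257\right) 781 = \left(-220\right) 781 = -171820$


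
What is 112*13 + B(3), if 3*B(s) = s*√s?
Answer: 1456 + √3 ≈ 1457.7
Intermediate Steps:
B(s) = s^(3/2)/3 (B(s) = (s*√s)/3 = s^(3/2)/3)
112*13 + B(3) = 112*13 + 3^(3/2)/3 = 1456 + (3*√3)/3 = 1456 + √3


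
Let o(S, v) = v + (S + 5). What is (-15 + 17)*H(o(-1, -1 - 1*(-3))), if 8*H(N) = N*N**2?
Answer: 54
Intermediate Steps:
o(S, v) = 5 + S + v (o(S, v) = v + (5 + S) = 5 + S + v)
H(N) = N**3/8 (H(N) = (N*N**2)/8 = N**3/8)
(-15 + 17)*H(o(-1, -1 - 1*(-3))) = (-15 + 17)*((5 - 1 + (-1 - 1*(-3)))**3/8) = 2*((5 - 1 + (-1 + 3))**3/8) = 2*((5 - 1 + 2)**3/8) = 2*((1/8)*6**3) = 2*((1/8)*216) = 2*27 = 54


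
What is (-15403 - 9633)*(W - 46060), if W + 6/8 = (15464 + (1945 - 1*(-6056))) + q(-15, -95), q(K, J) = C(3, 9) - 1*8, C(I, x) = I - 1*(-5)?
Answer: 565707197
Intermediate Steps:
C(I, x) = 5 + I (C(I, x) = I + 5 = 5 + I)
q(K, J) = 0 (q(K, J) = (5 + 3) - 1*8 = 8 - 8 = 0)
W = 93857/4 (W = -¾ + ((15464 + (1945 - 1*(-6056))) + 0) = -¾ + ((15464 + (1945 + 6056)) + 0) = -¾ + ((15464 + 8001) + 0) = -¾ + (23465 + 0) = -¾ + 23465 = 93857/4 ≈ 23464.)
(-15403 - 9633)*(W - 46060) = (-15403 - 9633)*(93857/4 - 46060) = -25036*(-90383/4) = 565707197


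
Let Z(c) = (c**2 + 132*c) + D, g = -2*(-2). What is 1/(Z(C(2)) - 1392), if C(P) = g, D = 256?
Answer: -1/592 ≈ -0.0016892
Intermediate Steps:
g = 4
C(P) = 4
Z(c) = 256 + c**2 + 132*c (Z(c) = (c**2 + 132*c) + 256 = 256 + c**2 + 132*c)
1/(Z(C(2)) - 1392) = 1/((256 + 4**2 + 132*4) - 1392) = 1/((256 + 16 + 528) - 1392) = 1/(800 - 1392) = 1/(-592) = -1/592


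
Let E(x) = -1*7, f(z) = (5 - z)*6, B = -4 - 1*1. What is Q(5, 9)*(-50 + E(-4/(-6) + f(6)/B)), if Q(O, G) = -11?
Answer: 627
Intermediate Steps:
B = -5 (B = -4 - 1 = -5)
f(z) = 30 - 6*z
E(x) = -7
Q(5, 9)*(-50 + E(-4/(-6) + f(6)/B)) = -11*(-50 - 7) = -11*(-57) = 627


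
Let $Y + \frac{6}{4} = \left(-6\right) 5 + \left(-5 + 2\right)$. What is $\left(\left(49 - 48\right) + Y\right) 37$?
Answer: $- \frac{2479}{2} \approx -1239.5$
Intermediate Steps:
$Y = - \frac{69}{2}$ ($Y = - \frac{3}{2} + \left(\left(-6\right) 5 + \left(-5 + 2\right)\right) = - \frac{3}{2} - 33 = - \frac{69}{2} \approx -34.5$)
$\left(\left(49 - 48\right) + Y\right) 37 = \left(\left(49 - 48\right) - \frac{69}{2}\right) 37 = \left(1 - \frac{69}{2}\right) 37 = \left(- \frac{67}{2}\right) 37 = - \frac{2479}{2}$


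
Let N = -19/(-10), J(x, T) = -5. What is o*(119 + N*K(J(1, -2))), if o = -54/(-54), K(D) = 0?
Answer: 119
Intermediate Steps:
N = 19/10 (N = -19*(-1/10) = 19/10 ≈ 1.9000)
o = 1 (o = -54*(-1/54) = 1)
o*(119 + N*K(J(1, -2))) = 1*(119 + (19/10)*0) = 1*(119 + 0) = 1*119 = 119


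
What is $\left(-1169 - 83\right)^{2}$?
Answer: $1567504$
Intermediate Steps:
$\left(-1169 - 83\right)^{2} = \left(-1252\right)^{2} = 1567504$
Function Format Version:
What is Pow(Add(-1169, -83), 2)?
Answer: 1567504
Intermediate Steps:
Pow(Add(-1169, -83), 2) = Pow(-1252, 2) = 1567504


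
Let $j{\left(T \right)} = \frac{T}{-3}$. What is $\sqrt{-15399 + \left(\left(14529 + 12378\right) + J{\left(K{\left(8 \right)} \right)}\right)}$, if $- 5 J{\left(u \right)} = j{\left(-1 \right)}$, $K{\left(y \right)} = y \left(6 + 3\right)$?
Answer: $\frac{\sqrt{2589285}}{15} \approx 107.28$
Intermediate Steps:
$j{\left(T \right)} = - \frac{T}{3}$ ($j{\left(T \right)} = T \left(- \frac{1}{3}\right) = - \frac{T}{3}$)
$K{\left(y \right)} = 9 y$ ($K{\left(y \right)} = y 9 = 9 y$)
$J{\left(u \right)} = - \frac{1}{15}$ ($J{\left(u \right)} = - \frac{\left(- \frac{1}{3}\right) \left(-1\right)}{5} = \left(- \frac{1}{5}\right) \frac{1}{3} = - \frac{1}{15}$)
$\sqrt{-15399 + \left(\left(14529 + 12378\right) + J{\left(K{\left(8 \right)} \right)}\right)} = \sqrt{-15399 + \left(\left(14529 + 12378\right) - \frac{1}{15}\right)} = \sqrt{-15399 + \left(26907 - \frac{1}{15}\right)} = \sqrt{-15399 + \frac{403604}{15}} = \sqrt{\frac{172619}{15}} = \frac{\sqrt{2589285}}{15}$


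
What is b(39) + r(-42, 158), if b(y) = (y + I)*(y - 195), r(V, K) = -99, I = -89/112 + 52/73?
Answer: -12611805/2044 ≈ -6170.2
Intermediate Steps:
I = -673/8176 (I = -89*1/112 + 52*(1/73) = -89/112 + 52/73 = -673/8176 ≈ -0.082314)
b(y) = (-195 + y)*(-673/8176 + y) (b(y) = (y - 673/8176)*(y - 195) = (-673/8176 + y)*(-195 + y) = (-195 + y)*(-673/8176 + y))
b(39) + r(-42, 158) = (131235/8176 + 39**2 - 1594993/8176*39) - 99 = (131235/8176 + 1521 - 62204727/8176) - 99 = -12409449/2044 - 99 = -12611805/2044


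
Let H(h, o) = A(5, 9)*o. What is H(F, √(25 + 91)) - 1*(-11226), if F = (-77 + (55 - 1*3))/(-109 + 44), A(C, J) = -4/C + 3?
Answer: 11226 + 22*√29/5 ≈ 11250.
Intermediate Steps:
A(C, J) = 3 - 4/C
F = 5/13 (F = (-77 + (55 - 3))/(-65) = (-77 + 52)*(-1/65) = -25*(-1/65) = 5/13 ≈ 0.38462)
H(h, o) = 11*o/5 (H(h, o) = (3 - 4/5)*o = (3 - 4*⅕)*o = (3 - ⅘)*o = 11*o/5)
H(F, √(25 + 91)) - 1*(-11226) = 11*√(25 + 91)/5 - 1*(-11226) = 11*√116/5 + 11226 = 11*(2*√29)/5 + 11226 = 22*√29/5 + 11226 = 11226 + 22*√29/5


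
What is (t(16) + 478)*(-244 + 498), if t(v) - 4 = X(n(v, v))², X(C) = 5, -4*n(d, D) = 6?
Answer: 128778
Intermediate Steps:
n(d, D) = -3/2 (n(d, D) = -¼*6 = -3/2)
t(v) = 29 (t(v) = 4 + 5² = 4 + 25 = 29)
(t(16) + 478)*(-244 + 498) = (29 + 478)*(-244 + 498) = 507*254 = 128778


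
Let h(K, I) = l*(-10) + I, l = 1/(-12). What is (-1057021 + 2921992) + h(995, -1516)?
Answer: 11180735/6 ≈ 1.8635e+6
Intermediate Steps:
l = -1/12 ≈ -0.083333
h(K, I) = ⅚ + I (h(K, I) = -1/12*(-10) + I = ⅚ + I)
(-1057021 + 2921992) + h(995, -1516) = (-1057021 + 2921992) + (⅚ - 1516) = 1864971 - 9091/6 = 11180735/6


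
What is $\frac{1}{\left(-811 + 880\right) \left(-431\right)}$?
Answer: $- \frac{1}{29739} \approx -3.3626 \cdot 10^{-5}$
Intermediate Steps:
$\frac{1}{\left(-811 + 880\right) \left(-431\right)} = \frac{1}{69} \left(- \frac{1}{431}\right) = - \frac{1}{29739}$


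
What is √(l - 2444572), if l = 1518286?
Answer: I*√926286 ≈ 962.44*I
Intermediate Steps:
√(l - 2444572) = √(1518286 - 2444572) = √(-926286) = I*√926286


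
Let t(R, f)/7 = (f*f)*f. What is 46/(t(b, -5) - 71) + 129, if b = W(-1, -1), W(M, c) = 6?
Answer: 60994/473 ≈ 128.95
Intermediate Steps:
b = 6
t(R, f) = 7*f³ (t(R, f) = 7*((f*f)*f) = 7*(f²*f) = 7*f³)
46/(t(b, -5) - 71) + 129 = 46/(7*(-5)³ - 71) + 129 = 46/(7*(-125) - 71) + 129 = 46/(-875 - 71) + 129 = 46/(-946) + 129 = 46*(-1/946) + 129 = -23/473 + 129 = 60994/473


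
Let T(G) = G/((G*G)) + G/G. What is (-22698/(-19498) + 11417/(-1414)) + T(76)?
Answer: -441290625/74833324 ≈ -5.8970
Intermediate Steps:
T(G) = 1 + 1/G (T(G) = G/(G²) + 1 = G/G² + 1 = 1/G + 1 = 1 + 1/G)
(-22698/(-19498) + 11417/(-1414)) + T(76) = (-22698/(-19498) + 11417/(-1414)) + (1 + 76)/76 = (-22698*(-1/19498) + 11417*(-1/1414)) + (1/76)*77 = (11349/9749 - 1631/202) + 77/76 = -13608121/1969298 + 77/76 = -441290625/74833324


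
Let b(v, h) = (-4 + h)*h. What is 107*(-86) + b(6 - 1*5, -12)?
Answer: -9010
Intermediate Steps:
b(v, h) = h*(-4 + h)
107*(-86) + b(6 - 1*5, -12) = 107*(-86) - 12*(-4 - 12) = -9202 - 12*(-16) = -9202 + 192 = -9010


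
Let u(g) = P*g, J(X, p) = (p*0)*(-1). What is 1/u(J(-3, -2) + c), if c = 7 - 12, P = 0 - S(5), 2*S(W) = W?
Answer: 2/25 ≈ 0.080000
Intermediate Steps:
S(W) = W/2
J(X, p) = 0 (J(X, p) = 0*(-1) = 0)
P = -5/2 (P = 0 - 5/2 = -5/2 ≈ -2.5000)
c = -5
u(g) = -5*g/2
1/u(J(-3, -2) + c) = 1/(-5*(0 - 5)/2) = 1/(-5/2*(-5)) = 1/(25/2) = 2/25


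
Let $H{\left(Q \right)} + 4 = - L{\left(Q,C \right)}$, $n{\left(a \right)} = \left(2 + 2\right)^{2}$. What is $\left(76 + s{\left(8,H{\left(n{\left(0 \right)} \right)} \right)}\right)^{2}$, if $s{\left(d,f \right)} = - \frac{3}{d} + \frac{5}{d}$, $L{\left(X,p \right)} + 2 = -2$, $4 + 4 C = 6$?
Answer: $\frac{93025}{16} \approx 5814.1$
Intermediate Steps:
$C = \frac{1}{2}$ ($C = -1 + \frac{1}{4} \cdot 6 = -1 + \frac{3}{2} = \frac{1}{2} \approx 0.5$)
$L{\left(X,p \right)} = -4$ ($L{\left(X,p \right)} = -2 - 2 = -4$)
$n{\left(a \right)} = 16$ ($n{\left(a \right)} = 4^{2} = 16$)
$H{\left(Q \right)} = 0$ ($H{\left(Q \right)} = -4 - -4 = -4 + 4 = 0$)
$s{\left(d,f \right)} = \frac{2}{d}$
$\left(76 + s{\left(8,H{\left(n{\left(0 \right)} \right)} \right)}\right)^{2} = \left(76 + \frac{2}{8}\right)^{2} = \left(76 + 2 \cdot \frac{1}{8}\right)^{2} = \left(76 + \frac{1}{4}\right)^{2} = \left(\frac{305}{4}\right)^{2} = \frac{93025}{16}$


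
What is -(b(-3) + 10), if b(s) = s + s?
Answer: -4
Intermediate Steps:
b(s) = 2*s
-(b(-3) + 10) = -(2*(-3) + 10) = -(-6 + 10) = -1*4 = -4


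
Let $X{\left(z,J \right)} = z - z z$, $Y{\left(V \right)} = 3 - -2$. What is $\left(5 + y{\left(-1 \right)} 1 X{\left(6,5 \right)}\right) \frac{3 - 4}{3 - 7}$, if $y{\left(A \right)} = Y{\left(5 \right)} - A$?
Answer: $- \frac{175}{4} \approx -43.75$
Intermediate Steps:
$Y{\left(V \right)} = 5$ ($Y{\left(V \right)} = 3 + 2 = 5$)
$y{\left(A \right)} = 5 - A$
$X{\left(z,J \right)} = z - z^{2}$
$\left(5 + y{\left(-1 \right)} 1 X{\left(6,5 \right)}\right) \frac{3 - 4}{3 - 7} = \left(5 + \left(5 - -1\right) 1 \cdot 6 \left(1 - 6\right)\right) \frac{3 - 4}{3 - 7} = \left(5 + \left(5 + 1\right) 1 \cdot 6 \left(1 - 6\right)\right) \left(- \frac{1}{-4}\right) = \left(5 + 6 \cdot 1 \cdot 6 \left(-5\right)\right) \left(\left(-1\right) \left(- \frac{1}{4}\right)\right) = \left(5 + 6 \left(-30\right)\right) \frac{1}{4} = \left(5 - 180\right) \frac{1}{4} = \left(-175\right) \frac{1}{4} = - \frac{175}{4}$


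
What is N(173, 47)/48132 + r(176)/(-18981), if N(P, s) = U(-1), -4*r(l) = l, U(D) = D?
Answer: 233203/101510388 ≈ 0.0022973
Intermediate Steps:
r(l) = -l/4
N(P, s) = -1
N(173, 47)/48132 + r(176)/(-18981) = -1/48132 - 1/4*176/(-18981) = -1*1/48132 - 44*(-1/18981) = -1/48132 + 44/18981 = 233203/101510388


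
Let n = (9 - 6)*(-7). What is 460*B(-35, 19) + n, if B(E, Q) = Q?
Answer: 8719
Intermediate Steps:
n = -21 (n = 3*(-7) = -21)
460*B(-35, 19) + n = 460*19 - 21 = 8740 - 21 = 8719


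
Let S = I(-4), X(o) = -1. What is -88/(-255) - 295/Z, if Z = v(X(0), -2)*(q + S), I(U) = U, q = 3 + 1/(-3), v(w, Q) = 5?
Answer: 45487/1020 ≈ 44.595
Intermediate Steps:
q = 8/3 (q = 3 - ⅓ = 8/3 ≈ 2.6667)
S = -4
Z = -20/3 (Z = 5*(8/3 - 4) = 5*(-4/3) = -20/3 ≈ -6.6667)
-88/(-255) - 295/Z = -88/(-255) - 295/(-20/3) = -88*(-1/255) - 295*(-3/20) = 88/255 + 177/4 = 45487/1020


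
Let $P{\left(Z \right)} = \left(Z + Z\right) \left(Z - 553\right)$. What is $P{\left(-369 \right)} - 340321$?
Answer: $340115$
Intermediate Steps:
$P{\left(Z \right)} = 2 Z \left(-553 + Z\right)$
$P{\left(-369 \right)} - 340321 = 2 \left(-369\right) \left(-553 - 369\right) - 340321 = 2 \left(-369\right) \left(-922\right) - 340321 = 680436 - 340321 = 340115$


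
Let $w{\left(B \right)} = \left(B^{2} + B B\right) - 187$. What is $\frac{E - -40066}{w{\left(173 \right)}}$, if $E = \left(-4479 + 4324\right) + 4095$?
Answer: $\frac{44006}{59671} \approx 0.73748$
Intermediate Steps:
$w{\left(B \right)} = -187 + 2 B^{2}$ ($w{\left(B \right)} = \left(B^{2} + B^{2}\right) - 187 = 2 B^{2} - 187 = -187 + 2 B^{2}$)
$E = 3940$ ($E = -155 + 4095 = 3940$)
$\frac{E - -40066}{w{\left(173 \right)}} = \frac{3940 - -40066}{-187 + 2 \cdot 173^{2}} = \frac{3940 + 40066}{-187 + 2 \cdot 29929} = \frac{44006}{-187 + 59858} = \frac{44006}{59671}$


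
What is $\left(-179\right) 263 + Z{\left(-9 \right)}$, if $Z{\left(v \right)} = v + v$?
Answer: $-47095$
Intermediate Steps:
$Z{\left(v \right)} = 2 v$
$\left(-179\right) 263 + Z{\left(-9 \right)} = \left(-179\right) 263 + 2 \left(-9\right) = -47077 - 18 = -47095$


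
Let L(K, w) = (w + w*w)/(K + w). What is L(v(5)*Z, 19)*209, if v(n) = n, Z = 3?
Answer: 39710/17 ≈ 2335.9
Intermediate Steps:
L(K, w) = (w + w²)/(K + w)
L(v(5)*Z, 19)*209 = (19*(1 + 19)/(5*3 + 19))*209 = (19*20/(15 + 19))*209 = (19*20/34)*209 = (19*(1/34)*20)*209 = (190/17)*209 = 39710/17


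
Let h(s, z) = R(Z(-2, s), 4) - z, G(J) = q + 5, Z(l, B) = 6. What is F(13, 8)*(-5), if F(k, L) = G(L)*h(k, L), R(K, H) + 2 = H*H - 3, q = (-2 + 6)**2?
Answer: -315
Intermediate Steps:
q = 16 (q = 4**2 = 16)
R(K, H) = -5 + H**2 (R(K, H) = -2 + (H*H - 3) = -2 + (H**2 - 3) = -2 + (-3 + H**2) = -5 + H**2)
G(J) = 21 (G(J) = 16 + 5 = 21)
h(s, z) = 11 - z (h(s, z) = (-5 + 4**2) - z = (-5 + 16) - z = 11 - z)
F(k, L) = 231 - 21*L (F(k, L) = 21*(11 - L) = 231 - 21*L)
F(13, 8)*(-5) = (231 - 21*8)*(-5) = (231 - 168)*(-5) = 63*(-5) = -315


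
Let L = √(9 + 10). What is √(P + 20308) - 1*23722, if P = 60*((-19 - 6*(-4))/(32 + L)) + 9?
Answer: -23722 + √(650444 + 20317*√19)/√(32 + √19) ≈ -23579.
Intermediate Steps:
L = √19 ≈ 4.3589
P = 9 + 300/(32 + √19) (P = 60*((-19 - 6*(-4))/(32 + √19)) + 9 = 60*((-19 + 24)/(32 + √19)) + 9 = 60*(5/(32 + √19)) + 9 = 300/(32 + √19) + 9 = 9 + 300/(32 + √19) ≈ 17.251)
√(P + 20308) - 1*23722 = √((1243/67 - 20*√19/67) + 20308) - 1*23722 = √(1361879/67 - 20*√19/67) - 23722 = -23722 + √(1361879/67 - 20*√19/67)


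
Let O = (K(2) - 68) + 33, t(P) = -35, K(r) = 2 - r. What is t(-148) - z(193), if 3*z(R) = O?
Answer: -70/3 ≈ -23.333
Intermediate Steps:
O = -35 (O = ((2 - 1*2) - 68) + 33 = ((2 - 2) - 68) + 33 = (0 - 68) + 33 = -68 + 33 = -35)
z(R) = -35/3 (z(R) = (⅓)*(-35) = -35/3)
t(-148) - z(193) = -35 - 1*(-35/3) = -35 + 35/3 = -70/3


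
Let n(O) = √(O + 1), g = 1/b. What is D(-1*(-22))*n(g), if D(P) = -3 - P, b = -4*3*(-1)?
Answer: -25*√39/6 ≈ -26.021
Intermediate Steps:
b = 12 (b = -12*(-1) = 12)
g = 1/12 ≈ 0.083333
n(O) = √(1 + O)
D(-1*(-22))*n(g) = (-3 - (-1)*(-22))*√(1 + 1/12) = (-3 - 1*22)*√(13/12) = (-3 - 22)*(√39/6) = -25*√39/6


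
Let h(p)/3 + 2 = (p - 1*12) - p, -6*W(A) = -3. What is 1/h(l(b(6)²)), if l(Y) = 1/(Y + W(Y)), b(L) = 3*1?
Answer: -1/42 ≈ -0.023810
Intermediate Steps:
W(A) = ½ (W(A) = -⅙*(-3) = ½)
b(L) = 3
l(Y) = 1/(½ + Y) (l(Y) = 1/(Y + ½) = 1/(½ + Y))
h(p) = -42 (h(p) = -6 + 3*((p - 1*12) - p) = -6 + 3*((p - 12) - p) = -6 + 3*((-12 + p) - p) = -6 + 3*(-12) = -6 - 36 = -42)
1/h(l(b(6)²)) = 1/(-42) = -1/42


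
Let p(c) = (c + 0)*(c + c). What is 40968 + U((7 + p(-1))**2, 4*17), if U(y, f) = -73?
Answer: 40895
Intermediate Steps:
p(c) = 2*c**2 (p(c) = c*(2*c) = 2*c**2)
40968 + U((7 + p(-1))**2, 4*17) = 40968 - 73 = 40895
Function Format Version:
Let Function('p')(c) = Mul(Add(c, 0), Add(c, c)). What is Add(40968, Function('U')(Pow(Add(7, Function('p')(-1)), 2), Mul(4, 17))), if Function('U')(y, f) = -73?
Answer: 40895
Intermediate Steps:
Function('p')(c) = Mul(2, Pow(c, 2)) (Function('p')(c) = Mul(c, Mul(2, c)) = Mul(2, Pow(c, 2)))
Add(40968, Function('U')(Pow(Add(7, Function('p')(-1)), 2), Mul(4, 17))) = Add(40968, -73) = 40895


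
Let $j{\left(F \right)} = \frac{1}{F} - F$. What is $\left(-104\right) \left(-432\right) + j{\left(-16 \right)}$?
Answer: $\frac{719103}{16} \approx 44944.0$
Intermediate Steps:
$\left(-104\right) \left(-432\right) + j{\left(-16 \right)} = \left(-104\right) \left(-432\right) + \left(\frac{1}{-16} - -16\right) = 44928 + \left(- \frac{1}{16} + 16\right) = 44928 + \frac{255}{16} = \frac{719103}{16}$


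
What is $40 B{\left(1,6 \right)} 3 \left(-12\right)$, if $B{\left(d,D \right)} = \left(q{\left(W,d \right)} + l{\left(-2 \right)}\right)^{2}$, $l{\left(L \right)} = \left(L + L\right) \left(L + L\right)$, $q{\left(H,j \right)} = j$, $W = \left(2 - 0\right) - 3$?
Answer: $-416160$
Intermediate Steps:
$W = -1$ ($W = \left(2 + 0\right) - 3 = 2 - 3 = -1$)
$l{\left(L \right)} = 4 L^{2}$ ($l{\left(L \right)} = 2 L 2 L = 4 L^{2}$)
$B{\left(d,D \right)} = \left(16 + d\right)^{2}$ ($B{\left(d,D \right)} = \left(d + 4 \left(-2\right)^{2}\right)^{2} = \left(d + 4 \cdot 4\right)^{2} = \left(d + 16\right)^{2} = \left(16 + d\right)^{2}$)
$40 B{\left(1,6 \right)} 3 \left(-12\right) = 40 \left(16 + 1\right)^{2} \cdot 3 \left(-12\right) = 40 \cdot 17^{2} \left(-36\right) = 40 \cdot 289 \left(-36\right) = 11560 \left(-36\right) = -416160$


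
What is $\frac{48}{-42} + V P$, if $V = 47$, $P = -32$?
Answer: $- \frac{10536}{7} \approx -1505.1$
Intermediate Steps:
$\frac{48}{-42} + V P = \frac{48}{-42} + 47 \left(-32\right) = 48 \left(- \frac{1}{42}\right) - 1504 = - \frac{8}{7} - 1504 = - \frac{10536}{7}$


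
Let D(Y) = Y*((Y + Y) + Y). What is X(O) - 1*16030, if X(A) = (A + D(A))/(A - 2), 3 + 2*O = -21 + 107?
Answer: -2511907/158 ≈ -15898.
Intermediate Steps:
O = 83/2 (O = -3/2 + (-21 + 107)/2 = -3/2 + (1/2)*86 = -3/2 + 43 = 83/2 ≈ 41.500)
D(Y) = 3*Y**2 (D(Y) = Y*(2*Y + Y) = Y*(3*Y) = 3*Y**2)
X(A) = (A + 3*A**2)/(-2 + A) (X(A) = (A + 3*A**2)/(A - 2) = (A + 3*A**2)/(-2 + A))
X(O) - 1*16030 = 83*(1 + 3*(83/2))/(2*(-2 + 83/2)) - 1*16030 = 83*(1 + 249/2)/(2*(79/2)) - 16030 = (83/2)*(2/79)*(251/2) - 16030 = 20833/158 - 16030 = -2511907/158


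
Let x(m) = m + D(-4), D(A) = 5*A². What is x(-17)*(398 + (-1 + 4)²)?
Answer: 25641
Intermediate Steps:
x(m) = 80 + m (x(m) = m + 5*(-4)² = m + 5*16 = m + 80 = 80 + m)
x(-17)*(398 + (-1 + 4)²) = (80 - 17)*(398 + (-1 + 4)²) = 63*(398 + 3²) = 63*(398 + 9) = 63*407 = 25641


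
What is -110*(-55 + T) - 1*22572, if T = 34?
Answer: -20262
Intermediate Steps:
-110*(-55 + T) - 1*22572 = -110*(-55 + 34) - 1*22572 = -110*(-21) - 22572 = 2310 - 22572 = -20262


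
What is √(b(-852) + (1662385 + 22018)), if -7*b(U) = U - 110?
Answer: √82542481/7 ≈ 1297.9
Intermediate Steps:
b(U) = 110/7 - U/7 (b(U) = -(U - 110)/7 = -(-110 + U)/7 = 110/7 - U/7)
√(b(-852) + (1662385 + 22018)) = √((110/7 - ⅐*(-852)) + (1662385 + 22018)) = √((110/7 + 852/7) + 1684403) = √(962/7 + 1684403) = √(11791783/7) = √82542481/7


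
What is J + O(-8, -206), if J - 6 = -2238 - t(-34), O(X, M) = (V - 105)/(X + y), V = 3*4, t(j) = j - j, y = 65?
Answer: -42439/19 ≈ -2233.6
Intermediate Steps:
t(j) = 0
V = 12
O(X, M) = -93/(65 + X) (O(X, M) = (12 - 105)/(X + 65) = -93/(65 + X))
J = -2232 (J = 6 + (-2238 - 1*0) = 6 + (-2238 + 0) = 6 - 2238 = -2232)
J + O(-8, -206) = -2232 - 93/(65 - 8) = -2232 - 93/57 = -2232 - 93*1/57 = -2232 - 31/19 = -42439/19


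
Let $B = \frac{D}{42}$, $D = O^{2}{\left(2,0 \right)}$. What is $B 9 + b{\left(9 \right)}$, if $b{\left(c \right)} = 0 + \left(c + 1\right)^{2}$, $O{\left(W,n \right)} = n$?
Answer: $100$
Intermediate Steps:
$D = 0$ ($D = 0^{2} = 0$)
$B = 0$ ($B = \frac{0}{42} = 0 \cdot \frac{1}{42} = 0$)
$b{\left(c \right)} = \left(1 + c\right)^{2}$ ($b{\left(c \right)} = 0 + \left(1 + c\right)^{2} = \left(1 + c\right)^{2}$)
$B 9 + b{\left(9 \right)} = 0 \cdot 9 + \left(1 + 9\right)^{2} = 0 + 10^{2} = 0 + 100 = 100$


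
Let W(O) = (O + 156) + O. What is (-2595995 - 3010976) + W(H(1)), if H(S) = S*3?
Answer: -5606809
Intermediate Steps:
H(S) = 3*S
W(O) = 156 + 2*O (W(O) = (156 + O) + O = 156 + 2*O)
(-2595995 - 3010976) + W(H(1)) = (-2595995 - 3010976) + (156 + 2*(3*1)) = -5606971 + (156 + 2*3) = -5606971 + (156 + 6) = -5606971 + 162 = -5606809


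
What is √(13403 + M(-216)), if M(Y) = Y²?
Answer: √60059 ≈ 245.07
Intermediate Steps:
√(13403 + M(-216)) = √(13403 + (-216)²) = √(13403 + 46656) = √60059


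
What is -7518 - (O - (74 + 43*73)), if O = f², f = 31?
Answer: -5266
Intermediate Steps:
O = 961 (O = 31² = 961)
-7518 - (O - (74 + 43*73)) = -7518 - (961 - (74 + 43*73)) = -7518 - (961 - (74 + 3139)) = -7518 - (961 - 1*3213) = -7518 - (961 - 3213) = -7518 - 1*(-2252) = -7518 + 2252 = -5266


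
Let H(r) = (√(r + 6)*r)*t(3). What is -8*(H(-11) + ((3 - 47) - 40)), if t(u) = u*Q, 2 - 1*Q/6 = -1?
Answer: 672 + 4752*I*√5 ≈ 672.0 + 10626.0*I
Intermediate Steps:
Q = 18 (Q = 12 - 6*(-1) = 12 + 6 = 18)
t(u) = 18*u (t(u) = u*18 = 18*u)
H(r) = 54*r*√(6 + r) (H(r) = (√(r + 6)*r)*(18*3) = (√(6 + r)*r)*54 = (r*√(6 + r))*54 = 54*r*√(6 + r))
-8*(H(-11) + ((3 - 47) - 40)) = -8*(54*(-11)*√(6 - 11) + ((3 - 47) - 40)) = -8*(54*(-11)*√(-5) + (-44 - 40)) = -8*(54*(-11)*(I*√5) - 84) = -8*(-594*I*√5 - 84) = -8*(-84 - 594*I*√5) = 672 + 4752*I*√5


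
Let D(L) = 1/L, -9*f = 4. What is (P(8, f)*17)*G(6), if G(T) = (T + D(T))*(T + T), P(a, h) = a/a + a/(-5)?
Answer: -3774/5 ≈ -754.80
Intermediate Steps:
f = -4/9 (f = -1/9*4 = -4/9 ≈ -0.44444)
P(a, h) = 1 - a/5 (P(a, h) = 1 + a*(-1/5) = 1 - a/5)
G(T) = 2*T*(T + 1/T) (G(T) = (T + 1/T)*(T + T) = (T + 1/T)*(2*T) = 2*T*(T + 1/T))
(P(8, f)*17)*G(6) = ((1 - 1/5*8)*17)*(2 + 2*6**2) = ((1 - 8/5)*17)*(2 + 2*36) = (-3/5*17)*(2 + 72) = -51/5*74 = -3774/5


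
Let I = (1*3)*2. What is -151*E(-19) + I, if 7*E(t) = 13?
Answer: -1921/7 ≈ -274.43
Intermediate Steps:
E(t) = 13/7 (E(t) = (1/7)*13 = 13/7)
I = 6 (I = 3*2 = 6)
-151*E(-19) + I = -151*13/7 + 6 = -1963/7 + 6 = -1921/7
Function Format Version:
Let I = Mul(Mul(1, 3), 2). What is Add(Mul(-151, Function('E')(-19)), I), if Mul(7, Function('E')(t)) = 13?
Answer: Rational(-1921, 7) ≈ -274.43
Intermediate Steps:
Function('E')(t) = Rational(13, 7) (Function('E')(t) = Mul(Rational(1, 7), 13) = Rational(13, 7))
I = 6 (I = Mul(3, 2) = 6)
Add(Mul(-151, Function('E')(-19)), I) = Add(Mul(-151, Rational(13, 7)), 6) = Add(Rational(-1963, 7), 6) = Rational(-1921, 7)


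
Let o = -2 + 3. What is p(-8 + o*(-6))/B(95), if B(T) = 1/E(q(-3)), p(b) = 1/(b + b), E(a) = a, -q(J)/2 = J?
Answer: -3/14 ≈ -0.21429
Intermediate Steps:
o = 1
q(J) = -2*J
p(b) = 1/(2*b)
B(T) = 1/6 (B(T) = 1/(-2*(-3)) = 1/6)
p(-8 + o*(-6))/B(95) = (1/(2*(-8 + 1*(-6))))/(1/6) = (1/(2*(-8 - 6)))*6 = ((1/2)/(-14))*6 = ((1/2)*(-1/14))*6 = -1/28*6 = -3/14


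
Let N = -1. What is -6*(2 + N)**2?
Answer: -6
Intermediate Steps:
-6*(2 + N)**2 = -6*(2 - 1)**2 = -6*1**2 = -6*1 = -6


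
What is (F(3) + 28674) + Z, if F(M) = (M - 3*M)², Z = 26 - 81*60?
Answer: 23876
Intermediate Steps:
Z = -4834 (Z = 26 - 4860 = -4834)
F(M) = 4*M² (F(M) = (-2*M)² = 4*M²)
(F(3) + 28674) + Z = (4*3² + 28674) - 4834 = (4*9 + 28674) - 4834 = (36 + 28674) - 4834 = 28710 - 4834 = 23876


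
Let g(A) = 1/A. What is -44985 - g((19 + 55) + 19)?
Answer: -4183606/93 ≈ -44985.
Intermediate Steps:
-44985 - g((19 + 55) + 19) = -44985 - 1/((19 + 55) + 19) = -44985 - 1/(74 + 19) = -44985 - 1/93 = -4183606/93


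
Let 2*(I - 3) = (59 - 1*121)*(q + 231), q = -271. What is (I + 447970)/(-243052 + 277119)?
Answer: 449213/34067 ≈ 13.186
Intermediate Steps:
I = 1243 (I = 3 + ((59 - 1*121)*(-271 + 231))/2 = 3 + ((59 - 121)*(-40))/2 = 3 + (-62*(-40))/2 = 3 + (½)*2480 = 3 + 1240 = 1243)
(I + 447970)/(-243052 + 277119) = (1243 + 447970)/(-243052 + 277119) = 449213/34067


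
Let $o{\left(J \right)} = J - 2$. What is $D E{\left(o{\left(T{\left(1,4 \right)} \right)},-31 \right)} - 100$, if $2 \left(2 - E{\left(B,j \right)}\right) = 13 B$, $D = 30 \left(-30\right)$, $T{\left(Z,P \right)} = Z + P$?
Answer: $15650$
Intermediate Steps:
$T{\left(Z,P \right)} = P + Z$
$D = -900$
$o{\left(J \right)} = -2 + J$
$E{\left(B,j \right)} = 2 - \frac{13 B}{2}$
$D E{\left(o{\left(T{\left(1,4 \right)} \right)},-31 \right)} - 100 = - 900 \left(2 - \frac{13 \left(-2 + \left(4 + 1\right)\right)}{2}\right) - 100 = - 900 \left(2 - \frac{13 \left(-2 + 5\right)}{2}\right) - 100 = - 900 \left(2 - \frac{39}{2}\right) - 100 = \left(-900\right) \left(- \frac{35}{2}\right) - 100 = 15750 - 100 = 15650$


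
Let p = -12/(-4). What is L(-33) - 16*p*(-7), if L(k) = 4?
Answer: 340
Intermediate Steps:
p = 3 (p = -12*(-1/4) = 3)
L(-33) - 16*p*(-7) = 4 - 16*3*(-7) = 4 - 48*(-7) = 4 + 336 = 340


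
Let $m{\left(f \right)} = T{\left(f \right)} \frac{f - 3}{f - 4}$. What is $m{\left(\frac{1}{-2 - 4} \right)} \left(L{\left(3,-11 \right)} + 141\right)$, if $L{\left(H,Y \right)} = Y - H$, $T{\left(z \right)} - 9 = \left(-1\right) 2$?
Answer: $\frac{16891}{25} \approx 675.64$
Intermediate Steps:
$T{\left(z \right)} = 7$ ($T{\left(z \right)} = 9 - 2 = 7$)
$m{\left(f \right)} = \frac{7 \left(-3 + f\right)}{-4 + f}$ ($m{\left(f \right)} = 7 \frac{f - 3}{f - 4} = 7 \frac{-3 + f}{-4 + f} = \frac{7 \left(-3 + f\right)}{-4 + f}$)
$m{\left(\frac{1}{-2 - 4} \right)} \left(L{\left(3,-11 \right)} + 141\right) = \frac{7 \left(-3 + \frac{1}{-2 - 4}\right)}{-4 + \frac{1}{-2 - 4}} \left(\left(-11 - 3\right) + 141\right) = \frac{7 \left(-3 + \frac{1}{-6}\right)}{-4 + \frac{1}{-6}} \left(\left(-11 - 3\right) + 141\right) = \frac{7 \left(-3 - \frac{1}{6}\right)}{-4 - \frac{1}{6}} \left(-14 + 141\right) = 7 \frac{1}{- \frac{25}{6}} \left(- \frac{19}{6}\right) 127 = 7 \left(- \frac{6}{25}\right) \left(- \frac{19}{6}\right) 127 = \frac{133}{25} \cdot 127 = \frac{16891}{25}$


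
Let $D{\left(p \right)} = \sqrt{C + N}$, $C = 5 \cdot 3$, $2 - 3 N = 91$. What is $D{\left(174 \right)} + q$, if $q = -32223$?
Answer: $-32223 + \frac{2 i \sqrt{33}}{3} \approx -32223.0 + 3.8297 i$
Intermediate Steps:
$N = - \frac{89}{3}$ ($N = \frac{2}{3} - \frac{91}{3} = - \frac{89}{3} \approx -29.667$)
$C = 15$
$D{\left(p \right)} = \frac{2 i \sqrt{33}}{3}$ ($D{\left(p \right)} = \sqrt{15 - \frac{89}{3}} = \sqrt{- \frac{44}{3}} = \frac{2 i \sqrt{33}}{3}$)
$D{\left(174 \right)} + q = \frac{2 i \sqrt{33}}{3} - 32223 = -32223 + \frac{2 i \sqrt{33}}{3}$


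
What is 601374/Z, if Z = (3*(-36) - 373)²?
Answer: 601374/231361 ≈ 2.5993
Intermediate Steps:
Z = 231361 (Z = (-108 - 373)² = (-481)² = 231361)
601374/Z = 601374/231361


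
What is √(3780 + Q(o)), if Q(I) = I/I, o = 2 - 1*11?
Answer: √3781 ≈ 61.490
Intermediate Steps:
o = -9 (o = 2 - 11 = -9)
Q(I) = 1
√(3780 + Q(o)) = √(3780 + 1) = √3781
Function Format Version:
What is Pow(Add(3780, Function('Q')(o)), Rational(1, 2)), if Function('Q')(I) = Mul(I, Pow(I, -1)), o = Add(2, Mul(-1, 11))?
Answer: Pow(3781, Rational(1, 2)) ≈ 61.490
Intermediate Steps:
o = -9 (o = Add(2, -11) = -9)
Function('Q')(I) = 1
Pow(Add(3780, Function('Q')(o)), Rational(1, 2)) = Pow(Add(3780, 1), Rational(1, 2)) = Pow(3781, Rational(1, 2))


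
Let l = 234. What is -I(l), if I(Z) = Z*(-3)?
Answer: 702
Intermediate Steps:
I(Z) = -3*Z
-I(l) = -(-3)*234 = -1*(-702) = 702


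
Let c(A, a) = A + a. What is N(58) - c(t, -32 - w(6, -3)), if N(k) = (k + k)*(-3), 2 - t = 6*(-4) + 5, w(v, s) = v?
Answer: -331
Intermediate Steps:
t = 21 (t = 2 - (6*(-4) + 5) = 2 - (-24 + 5) = 2 - 1*(-19) = 2 + 19 = 21)
N(k) = -6*k (N(k) = (2*k)*(-3) = -6*k)
N(58) - c(t, -32 - w(6, -3)) = -6*58 - (21 + (-32 - 1*6)) = -348 - (21 + (-32 - 6)) = -348 - (21 - 38) = -348 - 1*(-17) = -348 + 17 = -331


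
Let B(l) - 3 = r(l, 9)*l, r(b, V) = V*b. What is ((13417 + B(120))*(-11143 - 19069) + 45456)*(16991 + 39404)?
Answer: -243675733443680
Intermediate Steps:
B(l) = 3 + 9*l² (B(l) = 3 + (9*l)*l = 3 + 9*l²)
((13417 + B(120))*(-11143 - 19069) + 45456)*(16991 + 39404) = ((13417 + (3 + 9*120²))*(-11143 - 19069) + 45456)*(16991 + 39404) = ((13417 + (3 + 9*14400))*(-30212) + 45456)*56395 = ((13417 + (3 + 129600))*(-30212) + 45456)*56395 = ((13417 + 129603)*(-30212) + 45456)*56395 = (143020*(-30212) + 45456)*56395 = (-4320920240 + 45456)*56395 = -4320874784*56395 = -243675733443680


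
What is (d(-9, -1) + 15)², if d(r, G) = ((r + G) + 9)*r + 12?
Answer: 1296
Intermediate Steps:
d(r, G) = 12 + r*(9 + G + r) (d(r, G) = ((G + r) + 9)*r + 12 = (9 + G + r)*r + 12 = r*(9 + G + r) + 12 = 12 + r*(9 + G + r))
(d(-9, -1) + 15)² = ((12 + (-9)² + 9*(-9) - 1*(-9)) + 15)² = ((12 + 81 - 81 + 9) + 15)² = (21 + 15)² = 36² = 1296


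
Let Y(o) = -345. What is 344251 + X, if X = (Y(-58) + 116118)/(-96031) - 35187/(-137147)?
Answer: 4533898325983973/13170363557 ≈ 3.4425e+5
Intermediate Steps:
X = -12498876834/13170363557 (X = (-345 + 116118)/(-96031) - 35187/(-137147) = 115773*(-1/96031) - 35187*(-1/137147) = -115773/96031 + 35187/137147 = -12498876834/13170363557 ≈ -0.94902)
344251 + X = 344251 - 12498876834/13170363557 = 4533898325983973/13170363557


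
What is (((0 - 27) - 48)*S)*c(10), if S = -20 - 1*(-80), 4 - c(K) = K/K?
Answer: -13500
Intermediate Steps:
c(K) = 3 (c(K) = 4 - K/K = 4 - 1*1 = 4 - 1 = 3)
S = 60 (S = -20 + 80 = 60)
(((0 - 27) - 48)*S)*c(10) = (((0 - 27) - 48)*60)*3 = ((-27 - 48)*60)*3 = -75*60*3 = -4500*3 = -13500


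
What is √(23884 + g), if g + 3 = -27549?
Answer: 2*I*√917 ≈ 60.564*I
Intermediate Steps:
g = -27552 (g = -3 - 27549 = -27552)
√(23884 + g) = √(23884 - 27552) = √(-3668) = 2*I*√917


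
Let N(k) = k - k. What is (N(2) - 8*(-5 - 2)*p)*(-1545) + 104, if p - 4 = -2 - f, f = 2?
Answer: 104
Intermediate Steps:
N(k) = 0
p = 0 (p = 4 + (-2 - 1*2) = 4 + (-2 - 2) = 4 - 4 = 0)
(N(2) - 8*(-5 - 2)*p)*(-1545) + 104 = (0 - 8*(-5 - 2)*0)*(-1545) + 104 = (0 - 8*(-7)*0)*(-1545) + 104 = (0 - (-56)*0)*(-1545) + 104 = (0 - 1*0)*(-1545) + 104 = (0 + 0)*(-1545) + 104 = 0*(-1545) + 104 = 0 + 104 = 104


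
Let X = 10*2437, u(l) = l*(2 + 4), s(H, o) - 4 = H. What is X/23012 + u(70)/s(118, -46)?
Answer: 3159545/701866 ≈ 4.5016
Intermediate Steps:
s(H, o) = 4 + H
u(l) = 6*l (u(l) = l*6 = 6*l)
X = 24370
X/23012 + u(70)/s(118, -46) = 24370/23012 + (6*70)/(4 + 118) = 24370*(1/23012) + 420/122 = 12185/11506 + 420*(1/122) = 12185/11506 + 210/61 = 3159545/701866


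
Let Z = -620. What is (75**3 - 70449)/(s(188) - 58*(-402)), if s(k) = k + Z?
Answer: 58571/3814 ≈ 15.357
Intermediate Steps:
s(k) = -620 + k (s(k) = k - 620 = -620 + k)
(75**3 - 70449)/(s(188) - 58*(-402)) = (75**3 - 70449)/((-620 + 188) - 58*(-402)) = (421875 - 70449)/(-432 + 23316) = 351426/22884 = 351426*(1/22884) = 58571/3814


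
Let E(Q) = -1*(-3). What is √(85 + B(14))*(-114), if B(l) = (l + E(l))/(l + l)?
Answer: -57*√16779/7 ≈ -1054.8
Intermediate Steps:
E(Q) = 3
B(l) = (3 + l)/(2*l) (B(l) = (l + 3)/(l + l) = (3 + l)/((2*l)) = (3 + l)*(1/(2*l)) = (3 + l)/(2*l))
√(85 + B(14))*(-114) = √(85 + (½)*(3 + 14)/14)*(-114) = √(85 + (½)*(1/14)*17)*(-114) = √(85 + 17/28)*(-114) = √(2397/28)*(-114) = (√16779/14)*(-114) = -57*√16779/7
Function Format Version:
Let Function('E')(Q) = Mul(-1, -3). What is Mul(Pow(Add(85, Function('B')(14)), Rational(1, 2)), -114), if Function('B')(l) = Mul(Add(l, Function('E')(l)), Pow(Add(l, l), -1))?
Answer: Mul(Rational(-57, 7), Pow(16779, Rational(1, 2))) ≈ -1054.8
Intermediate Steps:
Function('E')(Q) = 3
Function('B')(l) = Mul(Rational(1, 2), Pow(l, -1), Add(3, l)) (Function('B')(l) = Mul(Add(l, 3), Pow(Add(l, l), -1)) = Mul(Add(3, l), Pow(Mul(2, l), -1)) = Mul(Add(3, l), Mul(Rational(1, 2), Pow(l, -1))) = Mul(Rational(1, 2), Pow(l, -1), Add(3, l)))
Mul(Pow(Add(85, Function('B')(14)), Rational(1, 2)), -114) = Mul(Pow(Add(85, Mul(Rational(1, 2), Pow(14, -1), Add(3, 14))), Rational(1, 2)), -114) = Mul(Pow(Add(85, Mul(Rational(1, 2), Rational(1, 14), 17)), Rational(1, 2)), -114) = Mul(Pow(Add(85, Rational(17, 28)), Rational(1, 2)), -114) = Mul(Pow(Rational(2397, 28), Rational(1, 2)), -114) = Mul(Mul(Rational(1, 14), Pow(16779, Rational(1, 2))), -114) = Mul(Rational(-57, 7), Pow(16779, Rational(1, 2)))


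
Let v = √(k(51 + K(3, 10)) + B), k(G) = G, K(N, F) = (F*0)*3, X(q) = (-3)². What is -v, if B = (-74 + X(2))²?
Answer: -2*√1069 ≈ -65.391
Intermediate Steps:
X(q) = 9
K(N, F) = 0 (K(N, F) = 0*3 = 0)
B = 4225 (B = (-74 + 9)² = (-65)² = 4225)
v = 2*√1069 (v = √((51 + 0) + 4225) = √(51 + 4225) = √4276 = 2*√1069 ≈ 65.391)
-v = -2*√1069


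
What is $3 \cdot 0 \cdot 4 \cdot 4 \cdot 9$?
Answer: $0$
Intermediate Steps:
$3 \cdot 0 \cdot 4 \cdot 4 \cdot 9 = 0 \cdot 4 \cdot 4 \cdot 9 = 0 \cdot 4 \cdot 9 = 0 \cdot 9 = 0$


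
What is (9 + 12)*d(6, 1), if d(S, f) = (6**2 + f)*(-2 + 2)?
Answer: 0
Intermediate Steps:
d(S, f) = 0 (d(S, f) = (36 + f)*0 = 0)
(9 + 12)*d(6, 1) = (9 + 12)*0 = 21*0 = 0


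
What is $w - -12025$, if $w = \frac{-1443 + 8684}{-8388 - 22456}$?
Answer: $\frac{370891859}{30844} \approx 12025.0$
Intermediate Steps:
$w = - \frac{7241}{30844}$ ($w = \frac{7241}{-30844} = 7241 \left(- \frac{1}{30844}\right) = - \frac{7241}{30844} \approx -0.23476$)
$w - -12025 = - \frac{7241}{30844} - -12025 = - \frac{7241}{30844} + 12025 = \frac{370891859}{30844}$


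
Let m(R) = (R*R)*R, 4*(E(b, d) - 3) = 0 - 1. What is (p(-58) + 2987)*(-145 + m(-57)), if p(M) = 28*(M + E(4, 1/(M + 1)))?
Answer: -266886720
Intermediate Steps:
E(b, d) = 11/4 (E(b, d) = 3 + (0 - 1)/4 = 3 + (¼)*(-1) = 3 - ¼ = 11/4)
m(R) = R³ (m(R) = R²*R = R³)
p(M) = 77 + 28*M (p(M) = 28*(M + 11/4) = 28*(11/4 + M) = 77 + 28*M)
(p(-58) + 2987)*(-145 + m(-57)) = ((77 + 28*(-58)) + 2987)*(-145 + (-57)³) = ((77 - 1624) + 2987)*(-145 - 185193) = (-1547 + 2987)*(-185338) = 1440*(-185338) = -266886720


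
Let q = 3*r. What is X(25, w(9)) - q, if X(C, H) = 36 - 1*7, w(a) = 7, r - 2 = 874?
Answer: -2599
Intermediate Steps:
r = 876 (r = 2 + 874 = 876)
X(C, H) = 29 (X(C, H) = 36 - 7 = 29)
q = 2628 (q = 3*876 = 2628)
X(25, w(9)) - q = 29 - 1*2628 = 29 - 2628 = -2599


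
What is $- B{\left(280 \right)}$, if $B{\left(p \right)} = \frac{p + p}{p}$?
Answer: $-2$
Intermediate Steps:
$B{\left(p \right)} = 2$ ($B{\left(p \right)} = \frac{2 p}{p} = 2$)
$- B{\left(280 \right)} = \left(-1\right) 2 = -2$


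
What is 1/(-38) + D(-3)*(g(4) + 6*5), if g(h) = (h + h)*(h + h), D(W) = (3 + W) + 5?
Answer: 17859/38 ≈ 469.97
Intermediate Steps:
D(W) = 8 + W
g(h) = 4*h² (g(h) = (2*h)*(2*h) = 4*h²)
1/(-38) + D(-3)*(g(4) + 6*5) = 1/(-38) + (8 - 3)*(4*4² + 6*5) = -1/38 + 5*(4*16 + 30) = -1/38 + 5*(64 + 30) = -1/38 + 5*94 = -1/38 + 470 = 17859/38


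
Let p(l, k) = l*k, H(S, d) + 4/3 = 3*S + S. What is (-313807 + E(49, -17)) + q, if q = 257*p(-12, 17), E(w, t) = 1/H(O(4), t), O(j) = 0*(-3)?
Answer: -1464943/4 ≈ -3.6624e+5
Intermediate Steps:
O(j) = 0
H(S, d) = -4/3 + 4*S (H(S, d) = -4/3 + (3*S + S) = -4/3 + 4*S)
p(l, k) = k*l
E(w, t) = -¾ (E(w, t) = 1/(-4/3 + 4*0) = 1/(-4/3 + 0) = 1/(-4/3) = -¾)
q = -52428 (q = 257*(17*(-12)) = 257*(-204) = -52428)
(-313807 + E(49, -17)) + q = (-313807 - ¾) - 52428 = -1255231/4 - 52428 = -1464943/4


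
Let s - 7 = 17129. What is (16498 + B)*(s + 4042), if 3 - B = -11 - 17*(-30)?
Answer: 338890356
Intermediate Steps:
s = 17136 (s = 7 + 17129 = 17136)
B = -496 (B = 3 - (-11 - 17*(-30)) = 3 - (-11 + 510) = 3 - 1*499 = 3 - 499 = -496)
(16498 + B)*(s + 4042) = (16498 - 496)*(17136 + 4042) = 16002*21178 = 338890356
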